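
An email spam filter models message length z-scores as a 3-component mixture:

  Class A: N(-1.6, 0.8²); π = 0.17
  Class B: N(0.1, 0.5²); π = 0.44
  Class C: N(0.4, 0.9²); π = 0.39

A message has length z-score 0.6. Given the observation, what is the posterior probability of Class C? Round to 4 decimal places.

0.4398

By Bayes' theorem, P(k | x) = π_k f_k(x) / Σ_j π_j f_j(x).
Normal densities:
  f_A = (1/(0.8·√(2π)))·exp(−(0.6−-1.6)²/(2·0.8²)) = 0.498678·exp(-3.78125) = 0.011367
  f_B = (1/(0.5·√(2π)))·exp(−(0.6−0.1)²/(2·0.5²)) = 0.797885·exp(-0.50000) = 0.483941
  f_C = (1/(0.9·√(2π)))·exp(−(0.6−0.4)²/(2·0.9²)) = 0.443269·exp(-0.02469) = 0.432458
Weight by the priors:
  π_A·f_A = 0.17 × 0.011367 = 0.00193238
  π_B·f_B = 0.44 × 0.483941 = 0.212934
  π_C·f_C = 0.39 × 0.432458 = 0.168659
Denominator: 0.00193238 + 0.212934 + 0.168659 = 0.383525
P(Class C | x) ≈ 0.4398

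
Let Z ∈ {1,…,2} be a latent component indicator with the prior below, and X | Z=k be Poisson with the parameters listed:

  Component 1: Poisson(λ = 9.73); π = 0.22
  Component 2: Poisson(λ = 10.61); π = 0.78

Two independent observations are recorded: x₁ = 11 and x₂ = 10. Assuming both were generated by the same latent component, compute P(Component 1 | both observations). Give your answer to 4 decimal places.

Apply Bayes' rule: the posterior for each component is proportional to its prior times its likelihood at x.
Since both observations come from the same component, the likelihood for component k is f_k(x₁)·f_k(x₂).
  p_1 = [0.110255] × [0.124646] = 0.013743
  p_2 = [0.118536] × [0.122893] = 0.0145672
Weight by the priors:
  w_1·p_1 = 0.22 × 0.013743 = 0.00302345
  w_2·p_2 = 0.78 × 0.0145672 = 0.0113624
Marginal: 0.00302345 + 0.0113624 = 0.0143858
So the posterior for Component 1 is 0.00302345 / 0.0143858 ≈ 0.2102.

0.2102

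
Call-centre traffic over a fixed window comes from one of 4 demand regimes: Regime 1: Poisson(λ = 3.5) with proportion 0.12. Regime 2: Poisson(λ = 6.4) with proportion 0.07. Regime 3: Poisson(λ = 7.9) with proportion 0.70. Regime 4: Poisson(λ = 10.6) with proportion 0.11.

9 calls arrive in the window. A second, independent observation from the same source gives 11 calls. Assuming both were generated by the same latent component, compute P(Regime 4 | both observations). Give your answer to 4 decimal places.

P(component k | x) = π_k·f_k(x) / marginal(x), where marginal(x) = Σ_j π_j·f_j(x).
Since both observations come from the same component, the likelihood for component k is f_k(x₁)·f_k(x₂).
  f_1 = [0.00655871] × [0.000730402] = 4.7905e-06
  f_2 = [0.0824844] × [0.0307142] = 0.00253344
  f_3 = [0.122449] × [0.069473] = 0.00850688
  f_4 = [0.116003] × [0.118492] = 0.0137453
Unnormalised posteriors:
  π_1·f_1 = 0.12 × 4.7905e-06 = 5.7486e-07
  π_2·f_2 = 0.07 × 0.00253344 = 0.000177341
  π_3·f_3 = 0.70 × 0.00850688 = 0.00595482
  π_4·f_4 = 0.11 × 0.0137453 = 0.00151199
Sum: 5.7486e-07 + 0.000177341 + 0.00595482 + 0.00151199 = 0.00764472
Responsibility of Regime 4: 0.00151199 / 0.00764472 ≈ 0.1978

0.1978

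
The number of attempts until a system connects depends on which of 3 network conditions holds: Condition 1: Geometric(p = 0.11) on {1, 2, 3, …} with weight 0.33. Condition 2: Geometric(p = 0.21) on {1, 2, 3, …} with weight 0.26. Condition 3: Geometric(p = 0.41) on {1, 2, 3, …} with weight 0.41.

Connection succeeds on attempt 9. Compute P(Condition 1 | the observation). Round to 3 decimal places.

Posterior ∝ prior × likelihood, so P(k | x) ∝ w_k f_k(x); normalise over all components.
Component likelihoods at x = 9:
  p_1 = 0.11·(1−0.11)^8 = 0.11·0.393659 = 0.0433025
  p_2 = 0.21·(1−0.21)^8 = 0.21·0.151711 = 0.0318593
  p_3 = 0.41·(1−0.41)^8 = 0.41·0.014683 = 0.00602005
Multiply by the mixture weights:
  w_1·p_1 = 0.33 × 0.0433025 = 0.0142898
  w_2·p_2 = 0.26 × 0.0318593 = 0.00828341
  w_3·p_3 = 0.41 × 0.00602005 = 0.00246822
Normaliser: 0.0142898 + 0.00828341 + 0.00246822 = 0.0250415
P(Condition 1 | data) ≈ 0.571

0.571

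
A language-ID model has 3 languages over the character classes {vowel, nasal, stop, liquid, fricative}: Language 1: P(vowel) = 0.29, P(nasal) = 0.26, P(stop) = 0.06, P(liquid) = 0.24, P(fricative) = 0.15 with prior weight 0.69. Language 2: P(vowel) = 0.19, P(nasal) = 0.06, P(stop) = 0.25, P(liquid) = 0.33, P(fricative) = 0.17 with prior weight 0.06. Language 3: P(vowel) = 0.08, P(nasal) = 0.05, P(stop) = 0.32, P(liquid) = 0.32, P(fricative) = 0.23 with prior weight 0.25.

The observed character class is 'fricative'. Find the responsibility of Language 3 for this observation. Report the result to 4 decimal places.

Posterior ∝ prior × likelihood, so P(k | x) ∝ P(Z=k) f_k(x); normalise over all components.
Categorical probabilities:
  f_1 = 0.15
  f_2 = 0.17
  f_3 = 0.23
Multiply by the mixture weights:
  P(Z=1)·f_1 = 0.69 × 0.15 = 0.1035
  P(Z=2)·f_2 = 0.06 × 0.17 = 0.0102
  P(Z=3)·f_3 = 0.25 × 0.23 = 0.0575
Marginal: 0.1035 + 0.0102 + 0.0575 = 0.1712
So the posterior for Language 3 is 0.0575 / 0.1712 ≈ 0.3359.

0.3359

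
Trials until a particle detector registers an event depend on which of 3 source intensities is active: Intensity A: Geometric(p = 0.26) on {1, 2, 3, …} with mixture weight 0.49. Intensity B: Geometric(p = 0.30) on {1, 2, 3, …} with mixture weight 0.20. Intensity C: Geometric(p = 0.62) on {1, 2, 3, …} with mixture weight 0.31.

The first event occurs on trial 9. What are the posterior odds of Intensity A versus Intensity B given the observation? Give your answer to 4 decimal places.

3.3120

The posterior odds equal the prior odds times the likelihood ratio: (π_i/π_j)·(f_i(x)/f_j(x)).
Evaluate each component's likelihood at the observed value:
  L_A = 0.26·(1−0.26)^8 = 0.26·0.0899195 = 0.0233791
  L_B = 0.30·(1−0.30)^8 = 0.30·0.057648 = 0.0172944
  L_C = 0.62·(1−0.62)^8 = 0.62·0.000434779 = 0.000269563
Posterior odds = (π_A·L_A) / (π_B·L_B) = (0.49·0.0233791) / (0.20·0.0172944) = 0.0114557 / 0.00345888 ≈ 3.3120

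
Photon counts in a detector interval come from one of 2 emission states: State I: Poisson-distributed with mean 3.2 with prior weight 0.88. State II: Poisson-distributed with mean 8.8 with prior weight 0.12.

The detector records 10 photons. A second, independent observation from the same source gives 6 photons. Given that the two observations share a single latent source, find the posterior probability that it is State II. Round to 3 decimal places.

P(component k | x) = w_k·f_k(x) / marginal(x), where marginal(x) = Σ_j w_j·f_j(x).
Since both observations come from the same component, the likelihood for component k is f_k(x₁)·f_k(x₂).
  p_I = [0.00126472] × [0.060789] = 7.68811e-05
  p_II = [0.115684] × [0.0972237] = 0.0112472
Weight by the priors:
  w_I·p_I = 0.88 × 7.68811e-05 = 6.76553e-05
  w_II·p_II = 0.12 × 0.0112472 = 0.00134966
Sum: 6.76553e-05 + 0.00134966 = 0.00141732
Responsibility of State II: 0.00134966 / 0.00141732 ≈ 0.952

0.952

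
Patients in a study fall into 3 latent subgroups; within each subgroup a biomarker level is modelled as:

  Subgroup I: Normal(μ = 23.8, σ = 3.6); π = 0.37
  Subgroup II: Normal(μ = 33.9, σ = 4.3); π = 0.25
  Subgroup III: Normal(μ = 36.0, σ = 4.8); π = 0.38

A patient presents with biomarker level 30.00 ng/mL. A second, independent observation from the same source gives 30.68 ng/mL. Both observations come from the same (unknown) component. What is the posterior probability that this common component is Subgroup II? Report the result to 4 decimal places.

The responsibility of component k is π_k f_k(x) divided by Σ_j π_j f_j(x).
Since both observations come from the same component, the likelihood for component k is f_k(x₁)·f_k(x₂).
  f_I = [(1/(3.6·√(2π)))·exp(−(30.00−23.8)²/(2·3.6²)) = 0.110817·exp(-1.48302) = 0.02515] × [0.0178448] = 0.000448796
  f_II = [(1/(4.3·√(2π)))·exp(−(30.00−33.9)²/(2·4.3²)) = 0.092777·exp(-0.41130) = 0.0614915] × [0.070093] = 0.00431012
  f_III = [(1/(4.8·√(2π)))·exp(−(30.00−36.0)²/(2·4.8²)) = 0.083113·exp(-0.78125) = 0.0380519] × [0.0449702] = 0.0017112
Unnormalised posteriors:
  π_I·f_I = 0.37 × 0.000448796 = 0.000166054
  π_II·f_II = 0.25 × 0.00431012 = 0.00107753
  π_III·f_III = 0.38 × 0.0017112 = 0.000650256
Evidence: 0.000166054 + 0.00107753 + 0.000650256 = 0.00189384
Responsibility of Subgroup II: 0.00107753 / 0.00189384 ≈ 0.5690

0.5690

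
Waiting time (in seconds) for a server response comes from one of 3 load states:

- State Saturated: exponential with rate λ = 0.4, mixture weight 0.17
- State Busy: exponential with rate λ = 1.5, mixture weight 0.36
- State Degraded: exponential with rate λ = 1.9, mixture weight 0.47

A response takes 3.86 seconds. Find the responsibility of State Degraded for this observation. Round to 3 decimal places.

The responsibility of component k is w_k f_k(x) divided by Σ_j w_j f_j(x).
Exponential densities:
  f_Saturated = 0.4·e^(−0.4·3.86) = 0.4·e^(−1.5440) = 0.0854101
  f_Busy = 1.5·e^(−1.5·3.86) = 1.5·e^(−5.7900) = 0.00458697
  f_Degraded = 1.9·e^(−1.9·3.86) = 1.9·e^(−7.3340) = 0.00124062
Prior × likelihood for each component:
  w_Saturated·f_Saturated = 0.17 × 0.0854101 = 0.0145197
  w_Busy·f_Busy = 0.36 × 0.00458697 = 0.00165131
  w_Degraded·f_Degraded = 0.47 × 0.00124062 = 0.00058309
Normaliser: 0.0145197 + 0.00165131 + 0.00058309 = 0.0167541
So the posterior for State Degraded is 0.00058309 / 0.0167541 ≈ 0.035.

0.035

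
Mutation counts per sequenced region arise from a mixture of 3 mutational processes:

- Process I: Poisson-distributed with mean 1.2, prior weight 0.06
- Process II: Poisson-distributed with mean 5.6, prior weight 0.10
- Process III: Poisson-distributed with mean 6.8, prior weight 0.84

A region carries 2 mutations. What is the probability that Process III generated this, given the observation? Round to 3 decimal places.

0.535

Apply Bayes' rule: the posterior for each component is proportional to its prior times its likelihood at x.
Component likelihoods at x = 2 mutations:
  f_I = e^(−1.2)·1.2^2/2! = 0.21686
  f_II = e^(−5.6)·5.6^2/2! = 0.0579825
  f_III = e^(−6.8)·6.8^2/2! = 0.0257505
Multiply by the mixture weights:
  P(Z=I)·f_I = 0.06 × 0.21686 = 0.0130116
  P(Z=II)·f_II = 0.10 × 0.0579825 = 0.00579825
  P(Z=III)·f_III = 0.84 × 0.0257505 = 0.0216304
Evidence: 0.0130116 + 0.00579825 + 0.0216304 = 0.0404402
Responsibility of Process III: 0.0216304 / 0.0404402 ≈ 0.535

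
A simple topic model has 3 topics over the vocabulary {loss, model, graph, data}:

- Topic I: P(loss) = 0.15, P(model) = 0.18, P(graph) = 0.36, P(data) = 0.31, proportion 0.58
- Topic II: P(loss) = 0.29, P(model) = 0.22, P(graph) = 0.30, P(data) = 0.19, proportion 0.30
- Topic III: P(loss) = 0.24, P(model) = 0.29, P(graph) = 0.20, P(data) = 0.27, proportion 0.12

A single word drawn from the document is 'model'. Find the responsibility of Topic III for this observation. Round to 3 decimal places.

0.170

The responsibility of component k is π_k f_k(x) divided by Σ_j π_j f_j(x).
Evaluate each component's likelihood at the observed value:
  p_I = 0.18
  p_II = 0.22
  p_III = 0.29
Prior × likelihood for each component:
  π_I·p_I = 0.58 × 0.18 = 0.1044
  π_II·p_II = 0.30 × 0.22 = 0.066
  π_III·p_III = 0.12 × 0.29 = 0.0348
Evidence: 0.1044 + 0.066 + 0.0348 = 0.2052
P(Topic III | data) = 0.0348 / 0.2052 ≈ 0.170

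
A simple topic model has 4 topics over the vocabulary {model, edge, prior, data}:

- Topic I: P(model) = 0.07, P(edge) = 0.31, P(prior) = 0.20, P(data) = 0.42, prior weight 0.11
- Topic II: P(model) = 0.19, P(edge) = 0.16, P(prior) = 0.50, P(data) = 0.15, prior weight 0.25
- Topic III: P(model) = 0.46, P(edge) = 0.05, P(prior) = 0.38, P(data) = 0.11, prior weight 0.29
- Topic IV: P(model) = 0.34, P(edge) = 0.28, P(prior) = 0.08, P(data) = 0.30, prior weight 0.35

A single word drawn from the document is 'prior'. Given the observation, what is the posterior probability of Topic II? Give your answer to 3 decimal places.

0.438

By Bayes' theorem, P(k | x) = w_k f_k(x) / Σ_j w_j f_j(x).
Categorical probabilities:
  L_I = 0.2
  L_II = 0.5
  L_III = 0.38
  L_IV = 0.08
Prior × likelihood for each component:
  w_I·L_I = 0.11 × 0.2 = 0.022
  w_II·L_II = 0.25 × 0.5 = 0.125
  w_III·L_III = 0.29 × 0.38 = 0.1102
  w_IV·L_IV = 0.35 × 0.08 = 0.028
Marginal: 0.022 + 0.125 + 0.1102 + 0.028 = 0.2852
Responsibility of Topic II: 0.125 / 0.2852 ≈ 0.438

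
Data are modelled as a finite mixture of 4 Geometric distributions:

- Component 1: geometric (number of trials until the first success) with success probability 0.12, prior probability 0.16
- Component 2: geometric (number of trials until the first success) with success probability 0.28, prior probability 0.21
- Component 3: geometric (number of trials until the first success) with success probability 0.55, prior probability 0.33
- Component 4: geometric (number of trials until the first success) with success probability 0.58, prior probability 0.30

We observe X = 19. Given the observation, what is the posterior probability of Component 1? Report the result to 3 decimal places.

By Bayes' theorem, P(k | x) = π_k f_k(x) / Σ_j π_j f_j(x).
Component likelihoods at x = 19:
  L_1 = 0.012019
  L_2 = 0.000757082
  L_3 = 3.14911e-07
  L_4 = 9.59213e-08
Multiply by the mixture weights:
  π_1·L_1 = 0.16 × 0.012019 = 0.00192304
  π_2·L_2 = 0.21 × 0.000757082 = 0.000158987
  π_3·L_3 = 0.33 × 3.14911e-07 = 1.03921e-07
  π_4·L_4 = 0.30 × 9.59213e-08 = 2.87764e-08
Marginal: 0.00192304 + 0.000158987 + 1.03921e-07 + 2.87764e-08 = 0.00208216
Responsibility of Component 1: 0.00192304 / 0.00208216 ≈ 0.924

0.924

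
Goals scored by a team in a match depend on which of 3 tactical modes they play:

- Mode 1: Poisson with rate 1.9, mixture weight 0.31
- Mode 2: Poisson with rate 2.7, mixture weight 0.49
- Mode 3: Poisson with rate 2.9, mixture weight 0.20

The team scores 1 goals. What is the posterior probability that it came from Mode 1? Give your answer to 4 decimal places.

The responsibility of component k is π_k f_k(x) divided by Σ_j π_j f_j(x).
Component likelihoods at x = 1 goals:
  L_1 = e^(−1.9)·1.9^1/1! = 0.28418
  L_2 = e^(−2.7)·2.7^1/1! = 0.181455
  L_3 = e^(−2.9)·2.9^1/1! = 0.159567
Unnormalised posteriors:
  π_1·L_1 = 0.31 × 0.28418 = 0.0880959
  π_2·L_2 = 0.49 × 0.181455 = 0.0889129
  π_3·L_3 = 0.20 × 0.159567 = 0.0319135
Evidence: 0.0880959 + 0.0889129 + 0.0319135 = 0.208922
Responsibility of Mode 1: 0.0880959 / 0.208922 ≈ 0.4217

0.4217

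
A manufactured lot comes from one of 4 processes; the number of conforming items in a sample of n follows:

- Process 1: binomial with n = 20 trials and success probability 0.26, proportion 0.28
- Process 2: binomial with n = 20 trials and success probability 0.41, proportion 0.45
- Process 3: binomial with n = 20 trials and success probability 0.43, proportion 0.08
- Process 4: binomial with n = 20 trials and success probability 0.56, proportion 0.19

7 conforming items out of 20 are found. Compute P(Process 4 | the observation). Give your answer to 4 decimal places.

Posterior ∝ prior × likelihood, so P(k | x) ∝ π_k f_k(x); normalise over all components.
Component likelihoods at x = 7 conforming items out of 20:
  L_1 = 0.124234
  L_2 = 0.158481
  L_3 = 0.141275
  L_4 = 0.0310181
Multiply by the mixture weights:
  π_1·L_1 = 0.28 × 0.124234 = 0.0347854
  π_2·L_2 = 0.45 × 0.158481 = 0.0713164
  π_3·L_3 = 0.08 × 0.141275 = 0.011302
  π_4·L_4 = 0.19 × 0.0310181 = 0.00589343
Denominator: 0.0347854 + 0.0713164 + 0.011302 + 0.00589343 = 0.123297
P(Process 4 | 7 conforming items out of 20) = 0.00589343 / 0.123297 ≈ 0.0478

0.0478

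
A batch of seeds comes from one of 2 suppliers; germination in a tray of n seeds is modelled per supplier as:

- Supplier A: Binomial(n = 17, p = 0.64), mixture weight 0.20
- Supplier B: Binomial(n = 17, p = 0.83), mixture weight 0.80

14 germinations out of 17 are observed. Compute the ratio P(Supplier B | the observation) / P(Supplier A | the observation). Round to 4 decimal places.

Posterior odds = (P(Z=i) f_i(x)) / (P(Z=j) f_j(x)); the normalising sum cancels.
Evaluate each component's likelihood at the observed value:
  p_A = C(17,14)·0.64^14·0.36^3 = 680·0.00193428·0.046656 = 0.0613672
  p_B = C(17,14)·0.83^14·0.17^3 = 680·0.0736365·0.004913 = 0.246008
Odds = (0.80/0.20) × (0.246008/0.0613672) = 4 × 4.00879 ≈ 16.0351

16.0351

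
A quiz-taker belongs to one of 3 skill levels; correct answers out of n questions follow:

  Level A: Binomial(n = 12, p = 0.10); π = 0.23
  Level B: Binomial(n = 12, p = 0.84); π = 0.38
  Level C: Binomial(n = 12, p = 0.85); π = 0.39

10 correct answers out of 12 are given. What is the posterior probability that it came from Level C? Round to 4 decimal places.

Posterior ∝ prior × likelihood, so P(k | x) ∝ π_k f_k(x); normalise over all components.
Binomial probabilities:
  p_A = C(12,10)·0.10^10·0.90^2 = 66·1e-10·0.81 = 5.346e-09
  p_B = C(12,10)·0.84^10·0.16^2 = 66·0.174901·0.0256 = 0.295513
  p_C = C(12,10)·0.85^10·0.15^2 = 66·0.196874·0.0225 = 0.292358
Unnormalised posteriors:
  π_A·p_A = 0.23 × 5.346e-09 = 1.22958e-09
  π_B·p_B = 0.38 × 0.295513 = 0.112295
  π_C·p_C = 0.39 × 0.292358 = 0.11402
Sum: 1.22958e-09 + 0.112295 + 0.11402 = 0.226315
P(Level C | the observation) ≈ 0.5038

0.5038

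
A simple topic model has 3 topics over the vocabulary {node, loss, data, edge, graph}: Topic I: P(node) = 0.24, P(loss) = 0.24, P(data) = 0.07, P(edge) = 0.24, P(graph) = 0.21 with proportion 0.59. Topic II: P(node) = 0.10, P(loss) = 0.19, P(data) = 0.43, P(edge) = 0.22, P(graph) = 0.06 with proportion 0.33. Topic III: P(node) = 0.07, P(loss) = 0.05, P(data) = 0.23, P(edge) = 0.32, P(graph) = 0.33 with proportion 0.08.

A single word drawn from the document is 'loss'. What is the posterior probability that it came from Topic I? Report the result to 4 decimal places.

0.6798

The responsibility of component k is π_k f_k(x) divided by Σ_j π_j f_j(x).
Evaluate each component's likelihood at the observed value:
  p_I = 0.24
  p_II = 0.19
  p_III = 0.05
Unnormalised posteriors:
  π_I·p_I = 0.59 × 0.24 = 0.1416
  π_II·p_II = 0.33 × 0.19 = 0.0627
  π_III·p_III = 0.08 × 0.05 = 0.004
Denominator: 0.1416 + 0.0627 + 0.004 = 0.2083
So the posterior for Topic I is 0.1416 / 0.2083 ≈ 0.6798.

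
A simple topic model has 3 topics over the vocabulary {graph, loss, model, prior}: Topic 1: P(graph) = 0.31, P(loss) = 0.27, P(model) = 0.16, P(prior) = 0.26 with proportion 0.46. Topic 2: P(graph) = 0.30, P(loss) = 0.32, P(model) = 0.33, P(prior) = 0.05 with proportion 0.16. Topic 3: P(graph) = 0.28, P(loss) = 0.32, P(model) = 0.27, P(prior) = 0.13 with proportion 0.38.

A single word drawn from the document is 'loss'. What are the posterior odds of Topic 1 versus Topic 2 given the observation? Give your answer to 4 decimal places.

Posterior odds = (w_i f_i(x)) / (w_j f_j(x)); the normalising sum cancels.
Categorical probabilities:
  p_1 = P(loss | comp) = 0.27
  p_2 = P(loss | comp) = 0.32
  p_3 = P(loss | comp) = 0.32
Odds = (0.46/0.16) × (0.27/0.32) = 2.875 × 0.84375 ≈ 2.4258

2.4258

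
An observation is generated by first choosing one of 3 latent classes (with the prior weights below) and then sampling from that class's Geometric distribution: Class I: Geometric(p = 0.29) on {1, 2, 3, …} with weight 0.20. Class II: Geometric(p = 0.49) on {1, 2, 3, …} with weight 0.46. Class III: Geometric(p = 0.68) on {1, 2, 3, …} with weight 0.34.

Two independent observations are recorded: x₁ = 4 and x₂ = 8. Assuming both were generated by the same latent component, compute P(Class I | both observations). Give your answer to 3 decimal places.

0.804

P(component k | x) = π_k·f_k(x) / marginal(x), where marginal(x) = Σ_j π_j·f_j(x).
Since both observations come from the same component, the likelihood for component k is f_k(x₁)·f_k(x₂).
  L_I = [0.103794] × [0.0263758] = 0.00273766
  L_II = [0.064999] × [0.00439731] = 0.000285821
  L_III = [0.0222822] × [0.000233646] = 5.20616e-06
Unnormalised posteriors:
  π_I·L_I = 0.20 × 0.00273766 = 0.000547532
  π_II·L_II = 0.46 × 0.000285821 = 0.000131478
  π_III·L_III = 0.34 × 5.20616e-06 = 1.77009e-06
Marginal: 0.000547532 + 0.000131478 + 1.77009e-06 = 0.00068078
Responsibility of Class I: 0.000547532 / 0.00068078 ≈ 0.804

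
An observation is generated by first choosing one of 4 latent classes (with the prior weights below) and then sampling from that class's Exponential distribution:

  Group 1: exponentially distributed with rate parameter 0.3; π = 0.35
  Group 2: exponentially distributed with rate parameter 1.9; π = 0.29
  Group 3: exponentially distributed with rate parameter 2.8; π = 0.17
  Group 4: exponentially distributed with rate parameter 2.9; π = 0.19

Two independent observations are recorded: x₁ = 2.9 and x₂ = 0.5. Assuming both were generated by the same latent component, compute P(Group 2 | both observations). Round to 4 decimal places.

Posterior ∝ prior × likelihood, so P(k | x) ∝ π_k f_k(x); normalise over all components.
Since both observations come from the same component, the likelihood for component k is f_k(x₁)·f_k(x₂).
  p_1 = [0.3·e^(−0.3·2.9) = 0.3·e^(−0.8700) = 0.125685] × [0.258212] = 0.0324535
  p_2 = [1.9·e^(−1.9·2.9) = 1.9·e^(−5.5100) = 0.0076876] × [0.734808] = 0.00564891
  p_3 = [2.8·e^(−2.8·2.9) = 2.8·e^(−8.1200) = 0.00083308] × [0.690471] = 0.000575218
  p_4 = [2.9·e^(−2.9·2.9) = 2.9·e^(−8.4100) = 0.000645627] × [0.680254] = 0.00043919
Weight by the priors:
  π_1·p_1 = 0.35 × 0.0324535 = 0.0113587
  π_2·p_2 = 0.29 × 0.00564891 = 0.00163818
  π_3·p_3 = 0.17 × 0.000575218 = 9.77871e-05
  π_4·p_4 = 0.19 × 0.00043919 = 8.34461e-05
Evidence: 0.0113587 + 0.00163818 + 9.77871e-05 + 8.34461e-05 = 0.0131782
P(Group 2 | x₁, x₂) ≈ 0.1243

0.1243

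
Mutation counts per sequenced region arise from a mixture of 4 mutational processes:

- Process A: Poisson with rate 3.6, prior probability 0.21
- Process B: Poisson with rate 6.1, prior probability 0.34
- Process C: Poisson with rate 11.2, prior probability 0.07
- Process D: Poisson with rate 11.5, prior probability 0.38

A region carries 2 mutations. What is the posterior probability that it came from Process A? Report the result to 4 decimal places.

0.7194

Apply Bayes' rule: the posterior for each component is proportional to its prior times its likelihood at x.
Poisson probabilities:
  f_A = 0.177058
  f_B = 0.0417286
  f_C = 0.000857646
  f_D = 0.000669852
Weight by the priors:
  π_A·f_A = 0.21 × 0.177058 = 0.0371821
  π_B·f_B = 0.34 × 0.0417286 = 0.0141877
  π_C·f_C = 0.07 × 0.000857646 = 6.00352e-05
  π_D·f_D = 0.38 × 0.000669852 = 0.000254544
Marginal: 0.0371821 + 0.0141877 + 6.00352e-05 + 0.000254544 = 0.0516844
P(Process A | 2 mutations) ≈ 0.7194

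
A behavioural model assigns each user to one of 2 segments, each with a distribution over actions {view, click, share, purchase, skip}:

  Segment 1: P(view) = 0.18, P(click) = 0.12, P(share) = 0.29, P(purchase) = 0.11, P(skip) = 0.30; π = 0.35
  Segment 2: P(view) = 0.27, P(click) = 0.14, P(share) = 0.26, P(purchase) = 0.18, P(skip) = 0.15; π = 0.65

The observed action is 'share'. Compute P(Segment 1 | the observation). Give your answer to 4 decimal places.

By Bayes' theorem, P(k | x) = w_k f_k(x) / Σ_j w_j f_j(x).
Categorical probabilities:
  L_1 = P(share | comp) = 0.29
  L_2 = P(share | comp) = 0.26
Unnormalised posteriors:
  w_1·L_1 = 0.35 × 0.29 = 0.1015
  w_2·L_2 = 0.65 × 0.26 = 0.169
Sum: 0.1015 + 0.169 = 0.2705
P(Segment 1 | 'share') = 0.1015 / 0.2705 ≈ 0.3752

0.3752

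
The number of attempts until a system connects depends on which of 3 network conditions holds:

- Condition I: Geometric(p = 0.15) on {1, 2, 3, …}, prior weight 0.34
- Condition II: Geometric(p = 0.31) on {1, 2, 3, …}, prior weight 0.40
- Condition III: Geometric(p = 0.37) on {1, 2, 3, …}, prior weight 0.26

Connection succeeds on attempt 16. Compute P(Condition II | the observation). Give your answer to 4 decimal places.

0.0944

The responsibility of component k is π_k f_k(x) divided by Σ_j π_j f_j(x).
Evaluate each component's likelihood at the observed value:
  p_I = 0.0131031
  p_II = 0.00118604
  p_III = 0.000361668
Weight by the priors:
  π_I·p_I = 0.34 × 0.0131031 = 0.00445507
  π_II·p_II = 0.40 × 0.00118604 = 0.000474415
  π_III·p_III = 0.26 × 0.000361668 = 9.40337e-05
Marginal: 0.00445507 + 0.000474415 + 9.40337e-05 = 0.00502351
So the posterior for Condition II is 0.000474415 / 0.00502351 ≈ 0.0944.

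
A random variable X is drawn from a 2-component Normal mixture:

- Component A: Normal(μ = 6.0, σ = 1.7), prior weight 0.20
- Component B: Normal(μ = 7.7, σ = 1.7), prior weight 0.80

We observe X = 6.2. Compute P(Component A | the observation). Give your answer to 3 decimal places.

0.268

Apply Bayes' rule: the posterior for each component is proportional to its prior times its likelihood at x.
Normal densities:
  f_A = 0.233054
  f_B = 0.159002
Prior × likelihood for each component:
  π_A·f_A = 0.20 × 0.233054 = 0.0466107
  π_B·f_B = 0.80 × 0.159002 = 0.127201
Evidence: 0.0466107 + 0.127201 = 0.173812
P(Component A | the observation) = 0.0466107 / 0.173812 ≈ 0.268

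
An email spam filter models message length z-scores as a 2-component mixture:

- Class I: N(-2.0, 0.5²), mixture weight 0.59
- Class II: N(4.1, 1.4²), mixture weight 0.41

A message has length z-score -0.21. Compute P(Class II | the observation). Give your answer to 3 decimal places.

Posterior ∝ prior × likelihood, so P(k | x) ∝ P(Z=k) f_k(x); normalise over all components.
Component likelihoods at x = -0.21:
  f_I = (1/(0.5·√(2π)))·exp(−(-0.21−-2.0)²/(2·0.5²)) = 0.797885·exp(-6.40820) = 0.0013149
  f_II = (1/(1.4·√(2π)))·exp(−(-0.21−4.1)²/(2·1.4²)) = 0.284959·exp(-4.73880) = 0.00249314
Prior × likelihood for each component:
  P(Z=I)·f_I = 0.59 × 0.0013149 = 0.000775794
  P(Z=II)·f_II = 0.41 × 0.00249314 = 0.00102219
Marginal: 0.000775794 + 0.00102219 = 0.00179798
So the posterior for Class II is 0.00102219 / 0.00179798 ≈ 0.569.

0.569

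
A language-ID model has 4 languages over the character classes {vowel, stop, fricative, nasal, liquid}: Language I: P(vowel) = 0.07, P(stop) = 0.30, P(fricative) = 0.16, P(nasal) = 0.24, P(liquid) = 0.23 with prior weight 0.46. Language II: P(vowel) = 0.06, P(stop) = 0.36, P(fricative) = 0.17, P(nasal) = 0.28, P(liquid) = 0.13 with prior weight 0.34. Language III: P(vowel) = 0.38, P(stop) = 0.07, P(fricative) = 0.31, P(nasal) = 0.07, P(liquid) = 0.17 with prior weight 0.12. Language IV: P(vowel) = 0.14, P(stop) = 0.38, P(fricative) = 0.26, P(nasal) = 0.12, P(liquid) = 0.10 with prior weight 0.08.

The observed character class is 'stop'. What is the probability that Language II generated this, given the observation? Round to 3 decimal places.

The responsibility of component k is π_k f_k(x) divided by Σ_j π_j f_j(x).
Evaluate each component's likelihood at the observed value:
  p_I = P(stop | comp) = 0.30
  p_II = P(stop | comp) = 0.36
  p_III = P(stop | comp) = 0.07
  p_IV = P(stop | comp) = 0.38
Prior × likelihood for each component:
  π_I·p_I = 0.46 × 0.3 = 0.138
  π_II·p_II = 0.34 × 0.36 = 0.1224
  π_III·p_III = 0.12 × 0.07 = 0.0084
  π_IV·p_IV = 0.08 × 0.38 = 0.0304
Sum: 0.138 + 0.1224 + 0.0084 + 0.0304 = 0.2992
P(Language II | 'stop') = 0.1224 / 0.2992 ≈ 0.409

0.409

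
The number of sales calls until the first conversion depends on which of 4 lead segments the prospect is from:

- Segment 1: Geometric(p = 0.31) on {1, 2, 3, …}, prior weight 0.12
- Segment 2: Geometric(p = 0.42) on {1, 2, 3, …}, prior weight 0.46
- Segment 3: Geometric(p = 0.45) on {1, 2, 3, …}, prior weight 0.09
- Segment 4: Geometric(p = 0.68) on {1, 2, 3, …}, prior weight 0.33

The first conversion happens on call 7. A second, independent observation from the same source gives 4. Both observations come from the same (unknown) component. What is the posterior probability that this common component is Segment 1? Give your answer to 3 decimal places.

0.371

Apply Bayes' rule: the posterior for each component is proportional to its prior times its likelihood at x.
Since both observations come from the same component, the likelihood for component k is f_k(x₁)·f_k(x₂).
  f_1 = [0.31·(1−0.31)^6 = 0.31·0.107918 = 0.0334546] × [0.101838] = 0.00340695
  f_2 = [0.42·(1−0.42)^6 = 0.42·0.0380687 = 0.0159889] × [0.081947] = 0.00131024
  f_3 = [0.45·(1−0.45)^6 = 0.45·0.0276806 = 0.0124563] × [0.0748688] = 0.000932587
  f_4 = [0.68·(1−0.68)^6 = 0.68·0.00107374 = 0.000730144] × [0.0222822] = 1.62693e-05
Weight by the priors:
  π_1·f_1 = 0.12 × 0.00340695 = 0.000408833
  π_2·f_2 = 0.46 × 0.00131024 = 0.00060271
  π_3·f_3 = 0.09 × 0.000932587 = 8.39328e-05
  π_4·f_4 = 0.33 × 1.62693e-05 = 5.36885e-06
Sum: 0.000408833 + 0.00060271 + 8.39328e-05 + 5.36885e-06 = 0.00110085
Responsibility of Segment 1: 0.000408833 / 0.00110085 ≈ 0.371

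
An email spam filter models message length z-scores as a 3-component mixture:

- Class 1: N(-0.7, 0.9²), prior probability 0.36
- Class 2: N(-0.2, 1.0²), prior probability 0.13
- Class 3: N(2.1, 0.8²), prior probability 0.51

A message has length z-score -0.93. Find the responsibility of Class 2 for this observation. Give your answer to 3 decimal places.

0.204

P(component k | x) = P(Z=k)·f_k(x) / marginal(x), where marginal(x) = Σ_j P(Z=j)·f_j(x).
Normal densities:
  p_1 = (1/(0.9·√(2π)))·exp(−(-0.93−-0.7)²/(2·0.9²)) = 0.443269·exp(-0.03265) = 0.429028
  p_2 = (1/(1.0·√(2π)))·exp(−(-0.93−-0.2)²/(2·1.0²)) = 0.398942·exp(-0.26645) = 0.305627
  p_3 = (1/(0.8·√(2π)))·exp(−(-0.93−2.1)²/(2·0.8²)) = 0.498678·exp(-7.17258) = 0.000382656
Multiply by the mixture weights:
  P(Z=1)·p_1 = 0.36 × 0.429028 = 0.15445
  P(Z=2)·p_2 = 0.13 × 0.305627 = 0.0397316
  P(Z=3)·p_3 = 0.51 × 0.000382656 = 0.000195155
Evidence: 0.15445 + 0.0397316 + 0.000195155 = 0.194377
P(Class 2 | x) = 0.0397316 / 0.194377 ≈ 0.204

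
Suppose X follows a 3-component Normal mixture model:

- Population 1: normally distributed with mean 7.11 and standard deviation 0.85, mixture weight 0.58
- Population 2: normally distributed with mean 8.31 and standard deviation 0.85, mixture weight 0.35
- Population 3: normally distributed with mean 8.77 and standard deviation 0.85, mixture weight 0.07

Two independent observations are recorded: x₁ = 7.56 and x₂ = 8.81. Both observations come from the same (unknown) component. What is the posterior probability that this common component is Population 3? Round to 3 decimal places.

0.087

P(component k | x) = π_k·f_k(x) / marginal(x), where marginal(x) = Σ_j π_j·f_j(x).
Since both observations come from the same component, the likelihood for component k is f_k(x₁)·f_k(x₂).
  L_1 = [0.407971] × [0.0635188] = 0.0259139
  L_2 = [0.318003] × [0.394779] = 0.125541
  L_3 = [0.170395] × [0.468824] = 0.0798852
Prior × likelihood for each component:
  π_1·L_1 = 0.58 × 0.0259139 = 0.01503
  π_2·L_2 = 0.35 × 0.125541 = 0.0439393
  π_3·L_3 = 0.07 × 0.0798852 = 0.00559197
Evidence: 0.01503 + 0.0439393 + 0.00559197 = 0.0645613
Responsibility of Population 3: 0.00559197 / 0.0645613 ≈ 0.087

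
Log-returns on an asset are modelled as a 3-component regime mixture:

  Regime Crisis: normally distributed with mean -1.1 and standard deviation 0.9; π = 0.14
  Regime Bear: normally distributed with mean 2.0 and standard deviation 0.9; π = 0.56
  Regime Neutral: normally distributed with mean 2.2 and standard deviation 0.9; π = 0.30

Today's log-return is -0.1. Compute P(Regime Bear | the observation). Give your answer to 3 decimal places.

Apply Bayes' rule: the posterior for each component is proportional to its prior times its likelihood at x.
Component likelihoods at x = -0.1:
  L_Crisis = (1/(0.9·√(2π)))·exp(−(-0.1−-1.1)²/(2·0.9²)) = 0.443269·exp(-0.61728) = 0.239103
  L_Bear = (1/(0.9·√(2π)))·exp(−(-0.1−2.0)²/(2·0.9²)) = 0.443269·exp(-2.72222) = 0.0291354
  L_Neutral = (1/(0.9·√(2π)))·exp(−(-0.1−2.2)²/(2·0.9²)) = 0.443269·exp(-3.26543) = 0.0169242
Unnormalised posteriors:
  w_Crisis·L_Crisis = 0.14 × 0.239103 = 0.0334744
  w_Bear·L_Bear = 0.56 × 0.0291354 = 0.0163158
  w_Neutral·L_Neutral = 0.30 × 0.0169242 = 0.00507726
Denominator: 0.0334744 + 0.0163158 + 0.00507726 = 0.0548675
Responsibility of Regime Bear: 0.0163158 / 0.0548675 ≈ 0.297

0.297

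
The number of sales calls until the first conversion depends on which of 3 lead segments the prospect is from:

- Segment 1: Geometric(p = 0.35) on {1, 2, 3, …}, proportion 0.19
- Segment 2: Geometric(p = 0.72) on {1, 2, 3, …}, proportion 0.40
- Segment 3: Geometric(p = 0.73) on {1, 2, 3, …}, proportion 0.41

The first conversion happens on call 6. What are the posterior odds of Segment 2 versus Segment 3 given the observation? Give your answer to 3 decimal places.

1.154

Only the two components matter; the odds are (π_i f_i(x)) / (π_j f_j(x)).
Geometric probabilities:
  p_1 = 0.35·(1−0.35)^5 = 0.35·0.116029 = 0.0406102
  p_2 = 0.72·(1−0.72)^5 = 0.72·0.00172104 = 0.00123915
  p_3 = 0.73·(1−0.73)^5 = 0.73·0.00143489 = 0.00104747
Posterior odds = (π_2·p_2) / (π_3·p_3) = (0.40·0.00123915) / (0.41·0.00104747) = 0.000495659 / 0.000429463 ≈ 1.154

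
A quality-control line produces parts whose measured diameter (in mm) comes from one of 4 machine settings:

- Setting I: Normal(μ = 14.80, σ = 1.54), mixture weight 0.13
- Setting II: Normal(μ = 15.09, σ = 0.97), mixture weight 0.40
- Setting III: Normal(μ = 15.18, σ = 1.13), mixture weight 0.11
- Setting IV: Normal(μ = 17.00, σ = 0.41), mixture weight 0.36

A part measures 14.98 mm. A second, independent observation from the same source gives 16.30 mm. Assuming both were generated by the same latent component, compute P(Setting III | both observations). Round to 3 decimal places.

P(component k | x) = π_k·f_k(x) / marginal(x), where marginal(x) = Σ_j π_j·f_j(x).
Since both observations come from the same component, the likelihood for component k is f_k(x₁)·f_k(x₂).
  p_I = [0.25729] × [0.161204] = 0.0414762
  p_II = [0.408645] × [0.188905] = 0.077195
  p_III = [0.34756] × [0.216028] = 0.0750827
  p_IV = [5.214e-06] × [0.226546] = 1.18121e-06
Multiply by the mixture weights:
  π_I·p_I = 0.13 × 0.0414762 = 0.0053919
  π_II·p_II = 0.40 × 0.077195 = 0.030878
  π_III·p_III = 0.11 × 0.0750827 = 0.0082591
  π_IV·p_IV = 0.36 × 1.18121e-06 = 4.25236e-07
Marginal: 0.0053919 + 0.030878 + 0.0082591 + 4.25236e-07 = 0.0445294
So the posterior for Setting III is 0.0082591 / 0.0445294 ≈ 0.185.

0.185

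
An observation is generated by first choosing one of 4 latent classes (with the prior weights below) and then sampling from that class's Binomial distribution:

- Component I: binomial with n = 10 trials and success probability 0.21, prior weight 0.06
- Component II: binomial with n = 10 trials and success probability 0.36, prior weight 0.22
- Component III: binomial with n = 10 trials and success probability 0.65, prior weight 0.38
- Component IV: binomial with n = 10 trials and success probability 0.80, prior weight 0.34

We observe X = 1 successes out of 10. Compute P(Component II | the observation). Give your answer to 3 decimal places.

0.483

The responsibility of component k is π_k f_k(x) divided by Σ_j π_j f_j(x).
Component likelihoods at x = 1 successes out of 10:
  f_I = 0.251688
  f_II = 0.0648518
  f_III = 0.000512302
  f_IV = 4.096e-06
Prior × likelihood for each component:
  π_I·f_I = 0.06 × 0.251688 = 0.0151013
  π_II·f_II = 0.22 × 0.0648518 = 0.0142674
  π_III·f_III = 0.38 × 0.000512302 = 0.000194675
  π_IV·f_IV = 0.34 × 4.096e-06 = 1.39264e-06
Denominator: 0.0151013 + 0.0142674 + 0.000194675 + 1.39264e-06 = 0.0295648
P(Component II | data) ≈ 0.483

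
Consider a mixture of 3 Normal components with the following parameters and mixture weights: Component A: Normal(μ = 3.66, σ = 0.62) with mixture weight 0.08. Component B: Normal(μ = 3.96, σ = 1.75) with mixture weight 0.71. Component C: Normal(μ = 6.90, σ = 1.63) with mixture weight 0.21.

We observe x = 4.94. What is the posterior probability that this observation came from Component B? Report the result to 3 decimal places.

0.817

The responsibility of component k is w_k f_k(x) divided by Σ_j w_j f_j(x).
Evaluate each component's likelihood at the observed value:
  f_A = 0.0763814
  f_B = 0.194883
  f_C = 0.118782
Weight by the priors:
  w_A·f_A = 0.08 × 0.0763814 = 0.00611051
  w_B·f_B = 0.71 × 0.194883 = 0.138367
  w_C·f_C = 0.21 × 0.118782 = 0.0249442
Denominator: 0.00611051 + 0.138367 + 0.0249442 = 0.169422
P(Component B | the observation) ≈ 0.817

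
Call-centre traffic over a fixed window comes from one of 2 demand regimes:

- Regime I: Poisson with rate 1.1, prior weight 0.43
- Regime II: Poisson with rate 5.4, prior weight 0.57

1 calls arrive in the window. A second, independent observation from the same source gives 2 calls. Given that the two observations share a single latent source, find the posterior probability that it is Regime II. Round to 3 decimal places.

0.028

By Bayes' theorem, P(k | x) = P(Z=k) f_k(x) / Σ_j P(Z=j) f_j(x).
Since both observations come from the same component, the likelihood for component k is f_k(x₁)·f_k(x₂).
  L_I = [0.366158] × [0.201387] = 0.0737395
  L_II = [0.0243895] × [0.0658518] = 0.00160609
Multiply by the mixture weights:
  P(Z=I)·L_I = 0.43 × 0.0737395 = 0.031708
  P(Z=II)·L_II = 0.57 × 0.00160609 = 0.000915473
Sum: 0.031708 + 0.000915473 = 0.0326235
P(Regime II | x₁, x₂) ≈ 0.028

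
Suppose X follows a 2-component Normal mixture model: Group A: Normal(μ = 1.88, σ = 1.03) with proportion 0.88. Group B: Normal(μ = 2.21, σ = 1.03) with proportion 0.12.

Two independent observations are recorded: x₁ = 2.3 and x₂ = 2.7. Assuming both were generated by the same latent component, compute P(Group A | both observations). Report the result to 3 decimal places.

0.847

Apply Bayes' rule: the posterior for each component is proportional to its prior times its likelihood at x.
Since both observations come from the same component, the likelihood for component k is f_k(x₁)·f_k(x₂).
  L_A = [0.356424] × [0.282127] = 0.100557
  L_B = [0.385847] × [0.345883] = 0.133458
Prior × likelihood for each component:
  P(Z=A)·L_A = 0.88 × 0.100557 = 0.08849
  P(Z=B)·L_B = 0.12 × 0.133458 = 0.0160149
Denominator: 0.08849 + 0.0160149 = 0.104505
Responsibility of Group A: 0.08849 / 0.104505 ≈ 0.847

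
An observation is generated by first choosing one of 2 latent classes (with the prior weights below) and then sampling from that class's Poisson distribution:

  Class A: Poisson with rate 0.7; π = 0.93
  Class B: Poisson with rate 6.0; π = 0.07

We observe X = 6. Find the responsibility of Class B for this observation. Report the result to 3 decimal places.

0.993

Posterior ∝ prior × likelihood, so P(k | x) ∝ P(Z=k) f_k(x); normalise over all components.
Poisson probabilities:
  f_A = 8.11427e-05
  f_B = 0.160623
Multiply by the mixture weights:
  P(Z=A)·f_A = 0.93 × 8.11427e-05 = 7.54627e-05
  P(Z=B)·f_B = 0.07 × 0.160623 = 0.0112436
Marginal: 7.54627e-05 + 0.0112436 = 0.0113191
Responsibility of Class B: 0.0112436 / 0.0113191 ≈ 0.993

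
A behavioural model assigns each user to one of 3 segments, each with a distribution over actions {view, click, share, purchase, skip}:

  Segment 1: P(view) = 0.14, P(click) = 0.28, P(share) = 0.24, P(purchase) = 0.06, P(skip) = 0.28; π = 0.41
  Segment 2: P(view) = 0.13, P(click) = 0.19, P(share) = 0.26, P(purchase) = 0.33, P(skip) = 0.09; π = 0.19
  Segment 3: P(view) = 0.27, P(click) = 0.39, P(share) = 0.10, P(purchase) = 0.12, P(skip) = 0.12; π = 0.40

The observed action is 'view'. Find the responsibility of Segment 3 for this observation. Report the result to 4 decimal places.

P(component k | x) = π_k·f_k(x) / marginal(x), where marginal(x) = Σ_j π_j·f_j(x).
Component likelihoods at x = 'view':
  L_1 = 0.14
  L_2 = 0.13
  L_3 = 0.27
Prior × likelihood for each component:
  π_1·L_1 = 0.41 × 0.14 = 0.0574
  π_2·L_2 = 0.19 × 0.13 = 0.0247
  π_3·L_3 = 0.40 × 0.27 = 0.108
Marginal: 0.0574 + 0.0247 + 0.108 = 0.1901
Responsibility of Segment 3: 0.108 / 0.1901 ≈ 0.5681

0.5681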